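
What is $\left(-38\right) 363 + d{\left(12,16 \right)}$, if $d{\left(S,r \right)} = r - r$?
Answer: $-13794$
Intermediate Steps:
$d{\left(S,r \right)} = 0$
$\left(-38\right) 363 + d{\left(12,16 \right)} = \left(-38\right) 363 + 0 = -13794 + 0 = -13794$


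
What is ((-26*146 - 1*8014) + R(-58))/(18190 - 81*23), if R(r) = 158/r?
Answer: -342569/473483 ≈ -0.72351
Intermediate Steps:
((-26*146 - 1*8014) + R(-58))/(18190 - 81*23) = ((-26*146 - 1*8014) + 158/(-58))/(18190 - 81*23) = ((-3796 - 8014) + 158*(-1/58))/(18190 - 1863) = (-11810 - 79/29)/16327 = -342569/29*1/16327 = -342569/473483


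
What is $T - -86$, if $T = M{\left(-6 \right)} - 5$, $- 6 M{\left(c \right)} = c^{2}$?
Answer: $75$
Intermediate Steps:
$M{\left(c \right)} = - \frac{c^{2}}{6}$
$T = -11$ ($T = - \frac{\left(-6\right)^{2}}{6} - 5 = \left(- \frac{1}{6}\right) 36 - 5 = -6 - 5 = -11$)
$T - -86 = -11 - -86 = -11 + 86 = 75$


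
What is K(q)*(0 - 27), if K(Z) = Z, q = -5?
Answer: 135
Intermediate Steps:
K(q)*(0 - 27) = -5*(0 - 27) = -5*(-27) = 135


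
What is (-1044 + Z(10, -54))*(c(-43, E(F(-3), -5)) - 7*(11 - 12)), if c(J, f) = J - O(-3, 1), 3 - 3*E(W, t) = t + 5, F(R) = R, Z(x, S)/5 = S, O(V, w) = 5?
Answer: 53874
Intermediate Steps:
Z(x, S) = 5*S
E(W, t) = -⅔ - t/3 (E(W, t) = 1 - (t + 5)/3 = 1 - (5 + t)/3 = 1 + (-5/3 - t/3) = -⅔ - t/3)
c(J, f) = -5 + J (c(J, f) = J - 1*5 = J - 5 = -5 + J)
(-1044 + Z(10, -54))*(c(-43, E(F(-3), -5)) - 7*(11 - 12)) = (-1044 + 5*(-54))*((-5 - 43) - 7*(11 - 12)) = (-1044 - 270)*(-48 - 7*(-1)) = -1314*(-48 + 7) = -1314*(-41) = 53874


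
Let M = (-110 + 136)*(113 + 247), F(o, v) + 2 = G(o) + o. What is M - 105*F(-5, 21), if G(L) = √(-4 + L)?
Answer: 10095 - 315*I ≈ 10095.0 - 315.0*I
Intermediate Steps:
F(o, v) = -2 + o + √(-4 + o) (F(o, v) = -2 + (√(-4 + o) + o) = -2 + (o + √(-4 + o)) = -2 + o + √(-4 + o))
M = 9360 (M = 26*360 = 9360)
M - 105*F(-5, 21) = 9360 - 105*(-2 - 5 + √(-4 - 5)) = 9360 - 105*(-2 - 5 + √(-9)) = 9360 - 105*(-2 - 5 + 3*I) = 9360 - 105*(-7 + 3*I) = 9360 + (735 - 315*I) = 10095 - 315*I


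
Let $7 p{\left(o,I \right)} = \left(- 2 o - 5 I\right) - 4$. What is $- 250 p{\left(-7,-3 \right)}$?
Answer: $- \frac{6250}{7} \approx -892.86$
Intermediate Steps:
$p{\left(o,I \right)} = - \frac{4}{7} - \frac{5 I}{7} - \frac{2 o}{7}$ ($p{\left(o,I \right)} = \frac{\left(- 2 o - 5 I\right) - 4}{7} = \frac{\left(- 5 I - 2 o\right) - 4}{7} = \frac{-4 - 5 I - 2 o}{7} = - \frac{4}{7} - \frac{5 I}{7} - \frac{2 o}{7}$)
$- 250 p{\left(-7,-3 \right)} = - 250 \left(- \frac{4}{7} - - \frac{15}{7} - -2\right) = - 250 \left(- \frac{4}{7} + \frac{15}{7} + 2\right) = \left(-250\right) \frac{25}{7} = - \frac{6250}{7}$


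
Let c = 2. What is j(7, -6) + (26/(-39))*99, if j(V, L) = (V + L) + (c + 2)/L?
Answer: -197/3 ≈ -65.667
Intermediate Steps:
j(V, L) = L + V + 4/L (j(V, L) = (V + L) + (2 + 2)/L = (L + V) + 4/L = L + V + 4/L)
j(7, -6) + (26/(-39))*99 = (-6 + 7 + 4/(-6)) + (26/(-39))*99 = (-6 + 7 + 4*(-1/6)) + (26*(-1/39))*99 = (-6 + 7 - 2/3) - 2/3*99 = 1/3 - 66 = -197/3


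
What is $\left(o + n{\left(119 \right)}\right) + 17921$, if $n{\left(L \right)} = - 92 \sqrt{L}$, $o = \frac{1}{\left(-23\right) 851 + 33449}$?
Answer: $\frac{248671797}{13876} - 92 \sqrt{119} \approx 16917.0$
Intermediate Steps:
$o = \frac{1}{13876}$ ($o = \frac{1}{-19573 + 33449} = \frac{1}{13876} \approx 7.2067 \cdot 10^{-5}$)
$\left(o + n{\left(119 \right)}\right) + 17921 = \left(\frac{1}{13876} - 92 \sqrt{119}\right) + 17921 = \frac{248671797}{13876} - 92 \sqrt{119}$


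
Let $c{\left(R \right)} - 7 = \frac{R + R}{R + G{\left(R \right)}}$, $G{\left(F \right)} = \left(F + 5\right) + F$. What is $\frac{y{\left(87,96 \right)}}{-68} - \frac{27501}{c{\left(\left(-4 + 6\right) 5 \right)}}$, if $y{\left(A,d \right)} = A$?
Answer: $- \frac{13095087}{3604} \approx -3633.5$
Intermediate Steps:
$G{\left(F \right)} = 5 + 2 F$ ($G{\left(F \right)} = \left(5 + F\right) + F = 5 + 2 F$)
$c{\left(R \right)} = 7 + \frac{2 R}{5 + 3 R}$ ($c{\left(R \right)} = 7 + \frac{R + R}{R + \left(5 + 2 R\right)} = 7 + \frac{2 R}{5 + 3 R}$)
$\frac{y{\left(87,96 \right)}}{-68} - \frac{27501}{c{\left(\left(-4 + 6\right) 5 \right)}} = \frac{87}{-68} - \frac{27501}{\frac{1}{5 + 3 \left(-4 + 6\right) 5} \left(35 + 23 \left(-4 + 6\right) 5\right)} = 87 \left(- \frac{1}{68}\right) - \frac{27501}{\frac{1}{5 + 3 \cdot 2 \cdot 5} \left(35 + 23 \cdot 2 \cdot 5\right)} = - \frac{87}{68} - \frac{27501}{\frac{1}{5 + 3 \cdot 10} \left(35 + 23 \cdot 10\right)} = - \frac{87}{68} - \frac{27501}{\frac{1}{5 + 30} \left(35 + 230\right)} = - \frac{87}{68} - \frac{27501}{\frac{1}{35} \cdot 265} = - \frac{87}{68} - \frac{27501}{\frac{53}{7}} = - \frac{87}{68} - \frac{192507}{53} = - \frac{13095087}{3604}$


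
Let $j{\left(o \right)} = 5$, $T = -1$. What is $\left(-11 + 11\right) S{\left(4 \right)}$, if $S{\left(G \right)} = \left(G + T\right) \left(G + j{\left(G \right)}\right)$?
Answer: $0$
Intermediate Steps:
$S{\left(G \right)} = \left(-1 + G\right) \left(5 + G\right)$ ($S{\left(G \right)} = \left(G - 1\right) \left(G + 5\right) = \left(-1 + G\right) \left(5 + G\right)$)
$\left(-11 + 11\right) S{\left(4 \right)} = \left(-11 + 11\right) \left(-5 + 4^{2} + 4 \cdot 4\right) = 0 \left(-5 + 16 + 16\right) = 0 \cdot 27 = 0$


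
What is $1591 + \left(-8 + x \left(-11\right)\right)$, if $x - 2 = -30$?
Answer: $1891$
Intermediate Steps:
$x = -28$ ($x = 2 - 30 = -28$)
$1591 + \left(-8 + x \left(-11\right)\right) = 1591 - -300 = 1591 + \left(-8 + 308\right) = 1591 + 300 = 1891$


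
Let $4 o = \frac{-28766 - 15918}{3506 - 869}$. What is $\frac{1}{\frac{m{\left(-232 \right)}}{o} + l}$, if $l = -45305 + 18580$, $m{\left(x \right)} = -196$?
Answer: $- \frac{11171}{298028123} \approx -3.7483 \cdot 10^{-5}$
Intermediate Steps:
$o = - \frac{11171}{2637}$ ($o = \frac{\left(-28766 - 15918\right) \frac{1}{3506 - 869}}{4} = \frac{\left(-44684\right) \frac{1}{2637}}{4} = \frac{1}{4} \left(- \frac{44684}{2637}\right) = - \frac{11171}{2637} \approx -4.2363$)
$l = -26725$
$\frac{1}{\frac{m{\left(-232 \right)}}{o} + l} = \frac{1}{- \frac{196}{- \frac{11171}{2637}} - 26725} = \frac{1}{\left(-196\right) \left(- \frac{2637}{11171}\right) - 26725} = \frac{1}{\frac{516852}{11171} - 26725} = \frac{1}{- \frac{298028123}{11171}} = - \frac{11171}{298028123}$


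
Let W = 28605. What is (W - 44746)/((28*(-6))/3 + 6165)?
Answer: -16141/6109 ≈ -2.6422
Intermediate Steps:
(W - 44746)/((28*(-6))/3 + 6165) = (28605 - 44746)/((28*(-6))/3 + 6165) = -16141/(-168*⅓ + 6165) = -16141/(-56 + 6165) = -16141/6109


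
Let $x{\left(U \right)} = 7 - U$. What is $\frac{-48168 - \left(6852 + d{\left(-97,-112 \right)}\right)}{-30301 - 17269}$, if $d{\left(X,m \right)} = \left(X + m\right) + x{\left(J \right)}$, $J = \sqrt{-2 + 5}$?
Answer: $\frac{27409}{23785} - \frac{\sqrt{3}}{47570} \approx 1.1523$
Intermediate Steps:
$J = \sqrt{3} \approx 1.732$
$d{\left(X,m \right)} = 7 + X + m - \sqrt{3}$ ($d{\left(X,m \right)} = \left(X + m\right) + \left(7 - \sqrt{3}\right) = 7 + X + m - \sqrt{3}$)
$\frac{-48168 - \left(6852 + d{\left(-97,-112 \right)}\right)}{-30301 - 17269} = \frac{-48168 - \left(6650 - \sqrt{3}\right)}{-30301 - 17269} = \frac{-48168 - \left(6650 - \sqrt{3}\right)}{-47570} = \left(-48168 - \left(6650 - \sqrt{3}\right)\right) \left(- \frac{1}{47570}\right) = \left(-54818 + \sqrt{3}\right) \left(- \frac{1}{47570}\right) = \frac{27409}{23785} - \frac{\sqrt{3}}{47570}$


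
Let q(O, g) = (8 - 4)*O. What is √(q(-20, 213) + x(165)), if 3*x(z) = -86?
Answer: I*√978/3 ≈ 10.424*I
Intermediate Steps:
q(O, g) = 4*O
x(z) = -86/3 (x(z) = (⅓)*(-86) = -86/3)
√(q(-20, 213) + x(165)) = √(4*(-20) - 86/3) = √(-80 - 86/3) = √(-326/3) = I*√978/3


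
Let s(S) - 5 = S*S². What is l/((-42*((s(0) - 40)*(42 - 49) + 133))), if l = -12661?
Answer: 12661/15876 ≈ 0.79749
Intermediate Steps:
s(S) = 5 + S³ (s(S) = 5 + S*S² = 5 + S³)
l/((-42*((s(0) - 40)*(42 - 49) + 133))) = -12661*(-1/(42*(((5 + 0³) - 40)*(42 - 49) + 133))) = -12661*(-1/(42*(((5 + 0) - 40)*(-7) + 133))) = -12661*(-1/(42*((5 - 40)*(-7) + 133))) = -12661*(-1/(42*(-35*(-7) + 133))) = -12661*(-1/(42*(245 + 133))) = -12661/((-42*378)) = -12661/(-15876) = -12661*(-1/15876) = 12661/15876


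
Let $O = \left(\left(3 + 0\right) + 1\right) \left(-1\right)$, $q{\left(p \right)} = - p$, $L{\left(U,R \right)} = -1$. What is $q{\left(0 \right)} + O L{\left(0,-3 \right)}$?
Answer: $4$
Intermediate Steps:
$O = -4$ ($O = \left(3 + 1\right) \left(-1\right) = 4 \left(-1\right) = -4$)
$q{\left(0 \right)} + O L{\left(0,-3 \right)} = \left(-1\right) 0 - -4 = 0 + 4 = 4$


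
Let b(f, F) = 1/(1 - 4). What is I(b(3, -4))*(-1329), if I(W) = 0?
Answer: 0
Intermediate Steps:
b(f, F) = -⅓ (b(f, F) = 1/(-3) = -⅓)
I(b(3, -4))*(-1329) = 0*(-1329) = 0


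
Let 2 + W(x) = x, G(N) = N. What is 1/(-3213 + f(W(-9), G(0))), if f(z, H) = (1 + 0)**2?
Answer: -1/3212 ≈ -0.00031133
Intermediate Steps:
W(x) = -2 + x
f(z, H) = 1 (f(z, H) = 1**2 = 1)
1/(-3213 + f(W(-9), G(0))) = 1/(-3213 + 1) = 1/(-3212) = -1/3212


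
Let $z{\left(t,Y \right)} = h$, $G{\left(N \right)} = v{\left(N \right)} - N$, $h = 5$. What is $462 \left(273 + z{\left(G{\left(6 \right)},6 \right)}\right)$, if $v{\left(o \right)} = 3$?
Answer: $128436$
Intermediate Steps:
$G{\left(N \right)} = 3 - N$
$z{\left(t,Y \right)} = 5$
$462 \left(273 + z{\left(G{\left(6 \right)},6 \right)}\right) = 462 \left(273 + 5\right) = 462 \cdot 278 = 128436$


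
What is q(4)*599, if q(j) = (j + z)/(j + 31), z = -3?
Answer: 599/35 ≈ 17.114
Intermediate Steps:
q(j) = (-3 + j)/(31 + j) (q(j) = (j - 3)/(j + 31) = (-3 + j)/(31 + j))
q(4)*599 = ((-3 + 4)/(31 + 4))*599 = (1/35)*599 = 599/35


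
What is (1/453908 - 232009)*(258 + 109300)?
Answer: -5768817090606209/226954 ≈ -2.5418e+10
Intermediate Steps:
(1/453908 - 232009)*(258 + 109300) = (1/453908 - 232009)*109558 = -105310741171/453908*109558 = -5768817090606209/226954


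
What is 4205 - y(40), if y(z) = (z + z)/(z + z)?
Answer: 4204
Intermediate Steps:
y(z) = 1 (y(z) = (2*z)/((2*z)) = (2*z)*(1/(2*z)) = 1)
4205 - y(40) = 4205 - 1*1 = 4205 - 1 = 4204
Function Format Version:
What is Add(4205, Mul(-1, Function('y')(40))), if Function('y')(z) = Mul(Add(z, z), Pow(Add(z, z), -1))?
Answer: 4204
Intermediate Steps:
Function('y')(z) = 1 (Function('y')(z) = Mul(Mul(2, z), Pow(Mul(2, z), -1)) = Mul(Mul(2, z), Mul(Rational(1, 2), Pow(z, -1))) = 1)
Add(4205, Mul(-1, Function('y')(40))) = Add(4205, Mul(-1, 1)) = Add(4205, -1) = 4204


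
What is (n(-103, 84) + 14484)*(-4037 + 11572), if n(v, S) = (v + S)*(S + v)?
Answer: 111857075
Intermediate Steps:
n(v, S) = (S + v)² (n(v, S) = (S + v)*(S + v) = (S + v)²)
(n(-103, 84) + 14484)*(-4037 + 11572) = ((84 - 103)² + 14484)*(-4037 + 11572) = ((-19)² + 14484)*7535 = (361 + 14484)*7535 = 14845*7535 = 111857075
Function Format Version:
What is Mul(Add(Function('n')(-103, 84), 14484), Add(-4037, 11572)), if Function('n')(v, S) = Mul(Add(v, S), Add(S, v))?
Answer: 111857075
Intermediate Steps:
Function('n')(v, S) = Pow(Add(S, v), 2) (Function('n')(v, S) = Mul(Add(S, v), Add(S, v)) = Pow(Add(S, v), 2))
Mul(Add(Function('n')(-103, 84), 14484), Add(-4037, 11572)) = Mul(Add(Pow(Add(84, -103), 2), 14484), Add(-4037, 11572)) = Mul(Add(Pow(-19, 2), 14484), 7535) = Mul(Add(361, 14484), 7535) = Mul(14845, 7535) = 111857075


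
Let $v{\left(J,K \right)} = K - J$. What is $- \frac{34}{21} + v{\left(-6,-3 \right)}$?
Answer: $\frac{29}{21} \approx 1.381$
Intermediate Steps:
$- \frac{34}{21} + v{\left(-6,-3 \right)} = - \frac{34}{21} - -3 = \left(-34\right) \frac{1}{21} + \left(-3 + 6\right) = - \frac{34}{21} + 3 = \frac{29}{21}$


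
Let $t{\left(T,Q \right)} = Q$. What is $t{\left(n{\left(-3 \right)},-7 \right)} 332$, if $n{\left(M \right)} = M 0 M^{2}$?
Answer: $-2324$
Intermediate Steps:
$n{\left(M \right)} = 0$ ($n{\left(M \right)} = 0 M^{2} = 0$)
$t{\left(n{\left(-3 \right)},-7 \right)} 332 = \left(-7\right) 332 = -2324$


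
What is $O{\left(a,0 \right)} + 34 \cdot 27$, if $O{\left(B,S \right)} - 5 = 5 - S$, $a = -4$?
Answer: $928$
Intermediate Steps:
$O{\left(B,S \right)} = 10 - S$ ($O{\left(B,S \right)} = 5 - \left(-5 + S\right) = 10 - S$)
$O{\left(a,0 \right)} + 34 \cdot 27 = \left(10 - 0\right) + 34 \cdot 27 = \left(10 + 0\right) + 918 = 10 + 918 = 928$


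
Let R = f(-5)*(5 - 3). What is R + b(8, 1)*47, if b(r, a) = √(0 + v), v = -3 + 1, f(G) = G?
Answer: -10 + 47*I*√2 ≈ -10.0 + 66.468*I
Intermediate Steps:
v = -2
b(r, a) = I*√2 (b(r, a) = √(0 - 2) = √(-2) = I*√2)
R = -10 (R = -5*(5 - 3) = -5*2 = -10)
R + b(8, 1)*47 = -10 + (I*√2)*47 = -10 + 47*I*√2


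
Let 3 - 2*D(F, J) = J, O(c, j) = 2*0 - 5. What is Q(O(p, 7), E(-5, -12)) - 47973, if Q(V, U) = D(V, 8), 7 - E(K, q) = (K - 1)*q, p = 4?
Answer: -95951/2 ≈ -47976.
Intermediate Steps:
O(c, j) = -5 (O(c, j) = 0 - 5 = -5)
D(F, J) = 3/2 - J/2
E(K, q) = 7 - q*(-1 + K) (E(K, q) = 7 - (K - 1)*q = 7 - (-1 + K)*q = 7 - q*(-1 + K))
Q(V, U) = -5/2 (Q(V, U) = 3/2 - ½*8 = 3/2 - 4 = -5/2)
Q(O(p, 7), E(-5, -12)) - 47973 = -5/2 - 47973 = -95951/2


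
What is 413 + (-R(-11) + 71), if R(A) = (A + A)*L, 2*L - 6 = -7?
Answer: 473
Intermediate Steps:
L = -1/2 (L = 3 + (1/2)*(-7) = 3 - 7/2 = -1/2 ≈ -0.50000)
R(A) = -A (R(A) = (A + A)*(-1/2) = (2*A)*(-1/2) = -A)
413 + (-R(-11) + 71) = 413 + (-(-1)*(-11) + 71) = 413 + (-1*11 + 71) = 413 + (-11 + 71) = 413 + 60 = 473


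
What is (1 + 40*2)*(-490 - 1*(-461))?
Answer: -2349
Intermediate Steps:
(1 + 40*2)*(-490 - 1*(-461)) = (1 + 80)*(-490 + 461) = 81*(-29) = -2349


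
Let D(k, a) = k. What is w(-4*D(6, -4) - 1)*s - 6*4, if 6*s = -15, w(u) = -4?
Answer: -14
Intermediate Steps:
s = -5/2 (s = (⅙)*(-15) = -5/2 ≈ -2.5000)
w(-4*D(6, -4) - 1)*s - 6*4 = -4*(-5/2) - 6*4 = 10 - 24 = -14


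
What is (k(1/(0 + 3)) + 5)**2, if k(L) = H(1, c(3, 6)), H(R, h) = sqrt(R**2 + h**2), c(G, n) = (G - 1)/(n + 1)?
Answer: (35 + sqrt(53))**2/49 ≈ 36.482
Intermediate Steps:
c(G, n) = (-1 + G)/(1 + n)
k(L) = sqrt(53)/7 (k(L) = sqrt(1**2 + ((-1 + 3)/(1 + 6))**2) = sqrt(1 + (2/7)**2) = sqrt(1 + 4/49) = sqrt(53/49) = sqrt(53)/7)
(k(1/(0 + 3)) + 5)**2 = (sqrt(53)/7 + 5)**2 = (5 + sqrt(53)/7)**2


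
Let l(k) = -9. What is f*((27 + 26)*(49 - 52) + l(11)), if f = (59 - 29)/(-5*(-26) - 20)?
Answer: -504/11 ≈ -45.818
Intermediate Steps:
f = 3/11 (f = 30/(130 - 20) = 30/110 = 30*(1/110) = 3/11 ≈ 0.27273)
f*((27 + 26)*(49 - 52) + l(11)) = 3*((27 + 26)*(49 - 52) - 9)/11 = 3*(53*(-3) - 9)/11 = 3*(-159 - 9)/11 = (3/11)*(-168) = -504/11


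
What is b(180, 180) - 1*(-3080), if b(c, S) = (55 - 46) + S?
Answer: 3269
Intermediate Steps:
b(c, S) = 9 + S
b(180, 180) - 1*(-3080) = (9 + 180) - 1*(-3080) = 189 + 3080 = 3269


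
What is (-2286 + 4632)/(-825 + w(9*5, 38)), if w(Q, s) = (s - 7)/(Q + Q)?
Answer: -211140/74219 ≈ -2.8448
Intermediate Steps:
w(Q, s) = (-7 + s)/(2*Q) (w(Q, s) = (-7 + s)/((2*Q)) = (-7 + s)*(1/(2*Q)) = (-7 + s)/(2*Q))
(-2286 + 4632)/(-825 + w(9*5, 38)) = (-2286 + 4632)/(-825 + (-7 + 38)/(2*((9*5)))) = 2346/(-825 + (1/2)*31/45) = 2346/(-825 + (1/2)*(1/45)*31) = 2346/(-825 + 31/90) = 2346/(-74219/90) = 2346*(-90/74219) = -211140/74219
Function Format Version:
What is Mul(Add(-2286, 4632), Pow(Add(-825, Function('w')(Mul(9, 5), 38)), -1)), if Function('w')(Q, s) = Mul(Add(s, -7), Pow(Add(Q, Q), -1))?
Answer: Rational(-211140, 74219) ≈ -2.8448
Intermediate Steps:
Function('w')(Q, s) = Mul(Rational(1, 2), Pow(Q, -1), Add(-7, s)) (Function('w')(Q, s) = Mul(Add(-7, s), Pow(Mul(2, Q), -1)) = Mul(Add(-7, s), Mul(Rational(1, 2), Pow(Q, -1))) = Mul(Rational(1, 2), Pow(Q, -1), Add(-7, s)))
Mul(Add(-2286, 4632), Pow(Add(-825, Function('w')(Mul(9, 5), 38)), -1)) = Mul(Add(-2286, 4632), Pow(Add(-825, Mul(Rational(1, 2), Pow(Mul(9, 5), -1), Add(-7, 38))), -1)) = Mul(2346, Pow(Add(-825, Mul(Rational(1, 2), Pow(45, -1), 31)), -1)) = Mul(2346, Pow(Add(-825, Mul(Rational(1, 2), Rational(1, 45), 31)), -1)) = Mul(2346, Pow(Add(-825, Rational(31, 90)), -1)) = Mul(2346, Pow(Rational(-74219, 90), -1)) = Mul(2346, Rational(-90, 74219)) = Rational(-211140, 74219)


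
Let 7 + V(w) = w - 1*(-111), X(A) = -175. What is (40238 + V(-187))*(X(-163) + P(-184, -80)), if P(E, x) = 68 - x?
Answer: -1084185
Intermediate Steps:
V(w) = 104 + w (V(w) = -7 + (w - 1*(-111)) = -7 + (w + 111) = -7 + (111 + w) = 104 + w)
(40238 + V(-187))*(X(-163) + P(-184, -80)) = (40238 + (104 - 187))*(-175 + (68 - 1*(-80))) = (40238 - 83)*(-175 + (68 + 80)) = 40155*(-175 + 148) = 40155*(-27) = -1084185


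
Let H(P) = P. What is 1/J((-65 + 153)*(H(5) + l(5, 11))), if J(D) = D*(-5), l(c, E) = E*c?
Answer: -1/26400 ≈ -3.7879e-5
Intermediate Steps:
J(D) = -5*D
1/J((-65 + 153)*(H(5) + l(5, 11))) = 1/(-5*(-65 + 153)*(5 + 11*5)) = 1/(-440*(5 + 55)) = 1/(-440*60) = 1/(-5*5280) = 1/(-26400) = -1/26400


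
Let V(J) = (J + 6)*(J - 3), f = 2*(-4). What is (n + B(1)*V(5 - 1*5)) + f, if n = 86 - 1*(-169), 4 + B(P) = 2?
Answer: 283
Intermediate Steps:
B(P) = -2 (B(P) = -4 + 2 = -2)
f = -8
V(J) = (-3 + J)*(6 + J) (V(J) = (6 + J)*(-3 + J) = (-3 + J)*(6 + J))
n = 255 (n = 86 + 169 = 255)
(n + B(1)*V(5 - 1*5)) + f = (255 - 2*(-18 + (5 - 1*5)**2 + 3*(5 - 1*5))) - 8 = (255 - 2*(-18 + (5 - 5)**2 + 3*(5 - 5))) - 8 = (255 - 2*(-18 + 0**2 + 3*0)) - 8 = (255 - 2*(-18 + 0 + 0)) - 8 = (255 - 2*(-18)) - 8 = (255 + 36) - 8 = 291 - 8 = 283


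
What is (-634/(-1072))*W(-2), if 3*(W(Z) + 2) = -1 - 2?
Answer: -951/536 ≈ -1.7743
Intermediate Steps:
W(Z) = -3 (W(Z) = -2 + (-1 - 2)/3 = -2 + (⅓)*(-3) = -2 - 1 = -3)
(-634/(-1072))*W(-2) = -634/(-1072)*(-3) = -634*(-1/1072)*(-3) = (317/536)*(-3) = -951/536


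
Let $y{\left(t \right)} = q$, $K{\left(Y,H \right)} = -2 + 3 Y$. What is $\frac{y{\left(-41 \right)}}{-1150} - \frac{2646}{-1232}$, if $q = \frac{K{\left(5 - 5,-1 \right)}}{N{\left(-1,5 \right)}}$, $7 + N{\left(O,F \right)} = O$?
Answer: $\frac{13583}{6325} \approx 2.1475$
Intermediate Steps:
$N{\left(O,F \right)} = -7 + O$
$q = \frac{1}{4}$ ($q = \frac{-2 + 3 \left(5 - 5\right)}{-7 - 1} = \frac{-2 + 3 \left(5 - 5\right)}{-8} = \left(-2 + 3 \cdot 0\right) \left(- \frac{1}{8}\right) = \left(-2 + 0\right) \left(- \frac{1}{8}\right) = \left(-2\right) \left(- \frac{1}{8}\right) = \frac{1}{4} \approx 0.25$)
$y{\left(t \right)} = \frac{1}{4}$
$\frac{y{\left(-41 \right)}}{-1150} - \frac{2646}{-1232} = \frac{1}{4 \left(-1150\right)} - \frac{2646}{-1232} = \frac{1}{4} \left(- \frac{1}{1150}\right) - - \frac{189}{88} = - \frac{1}{4600} + \frac{189}{88} = \frac{13583}{6325}$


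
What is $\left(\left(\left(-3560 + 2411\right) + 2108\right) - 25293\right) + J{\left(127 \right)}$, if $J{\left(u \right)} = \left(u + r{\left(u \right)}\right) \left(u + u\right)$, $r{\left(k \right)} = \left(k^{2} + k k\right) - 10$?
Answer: $8198916$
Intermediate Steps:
$r{\left(k \right)} = -10 + 2 k^{2}$ ($r{\left(k \right)} = \left(k^{2} + k^{2}\right) - 10 = 2 k^{2} - 10 = -10 + 2 k^{2}$)
$J{\left(u \right)} = 2 u \left(-10 + u + 2 u^{2}\right)$ ($J{\left(u \right)} = \left(u + \left(-10 + 2 u^{2}\right)\right) \left(u + u\right) = \left(-10 + u + 2 u^{2}\right) 2 u = 2 u \left(-10 + u + 2 u^{2}\right)$)
$\left(\left(\left(-3560 + 2411\right) + 2108\right) - 25293\right) + J{\left(127 \right)} = \left(\left(\left(-3560 + 2411\right) + 2108\right) - 25293\right) + 2 \cdot 127 \left(-10 + 127 + 2 \cdot 127^{2}\right) = \left(\left(-1149 + 2108\right) - 25293\right) + 2 \cdot 127 \left(-10 + 127 + 2 \cdot 16129\right) = \left(959 - 25293\right) + 2 \cdot 127 \left(-10 + 127 + 32258\right) = -24334 + 2 \cdot 127 \cdot 32375 = -24334 + 8223250 = 8198916$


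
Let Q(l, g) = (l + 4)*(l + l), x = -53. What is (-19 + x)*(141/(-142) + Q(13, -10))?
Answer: -2254428/71 ≈ -31753.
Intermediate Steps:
Q(l, g) = 2*l*(4 + l) (Q(l, g) = (4 + l)*(2*l) = 2*l*(4 + l))
(-19 + x)*(141/(-142) + Q(13, -10)) = (-19 - 53)*(141/(-142) + 2*13*(4 + 13)) = -72*(141*(-1/142) + 2*13*17) = -72*(-141/142 + 442) = -72*62623/142 = -2254428/71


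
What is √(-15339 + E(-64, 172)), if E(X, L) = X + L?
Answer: I*√15231 ≈ 123.41*I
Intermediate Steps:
E(X, L) = L + X
√(-15339 + E(-64, 172)) = √(-15339 + (172 - 64)) = √(-15339 + 108) = √(-15231) = I*√15231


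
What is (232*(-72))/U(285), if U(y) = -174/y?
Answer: 27360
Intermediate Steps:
(232*(-72))/U(285) = (232*(-72))/((-174/285)) = -16704/((-174*1/285)) = -16704/(-58/95) = -16704*(-95/58) = 27360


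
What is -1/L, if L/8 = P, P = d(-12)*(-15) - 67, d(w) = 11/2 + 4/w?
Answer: 1/1156 ≈ 0.00086505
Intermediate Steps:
d(w) = 11/2 + 4/w (d(w) = 11*(½) + 4/w = 11/2 + 4/w)
P = -289/2 (P = (11/2 + 4/(-12))*(-15) - 67 = (11/2 + 4*(-1/12))*(-15) - 67 = (11/2 - ⅓)*(-15) - 67 = (31/6)*(-15) - 67 = -155/2 - 67 = -289/2 ≈ -144.50)
L = -1156 (L = 8*(-289/2) = -1156)
-1/L = -1/(-1156) = -1*(-1/1156) = 1/1156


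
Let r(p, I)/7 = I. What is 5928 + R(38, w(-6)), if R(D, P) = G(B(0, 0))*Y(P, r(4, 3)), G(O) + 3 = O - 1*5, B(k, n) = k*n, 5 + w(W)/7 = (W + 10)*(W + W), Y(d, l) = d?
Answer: 8896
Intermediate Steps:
r(p, I) = 7*I
w(W) = -35 + 14*W*(10 + W) (w(W) = -35 + 7*((W + 10)*(W + W)) = -35 + 7*((10 + W)*(2*W)) = -35 + 7*(2*W*(10 + W)) = -35 + 14*W*(10 + W))
G(O) = -8 + O (G(O) = -3 + (O - 1*5) = -3 + (O - 5) = -3 + (-5 + O) = -8 + O)
R(D, P) = -8*P (R(D, P) = (-8 + 0*0)*P = (-8 + 0)*P = -8*P)
5928 + R(38, w(-6)) = 5928 - 8*(-35 + 14*(-6)² + 140*(-6)) = 5928 - 8*(-35 + 14*36 - 840) = 5928 - 8*(-35 + 504 - 840) = 5928 - 8*(-371) = 5928 + 2968 = 8896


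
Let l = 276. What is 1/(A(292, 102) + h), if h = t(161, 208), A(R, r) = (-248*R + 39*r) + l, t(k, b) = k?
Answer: -1/68001 ≈ -1.4706e-5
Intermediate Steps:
A(R, r) = 276 - 248*R + 39*r (A(R, r) = (-248*R + 39*r) + 276 = 276 - 248*R + 39*r)
h = 161
1/(A(292, 102) + h) = 1/((276 - 248*292 + 39*102) + 161) = 1/((276 - 72416 + 3978) + 161) = 1/(-68162 + 161) = 1/(-68001) = -1/68001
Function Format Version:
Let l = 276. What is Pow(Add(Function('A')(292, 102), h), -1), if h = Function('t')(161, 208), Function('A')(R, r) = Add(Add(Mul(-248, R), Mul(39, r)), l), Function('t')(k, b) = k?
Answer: Rational(-1, 68001) ≈ -1.4706e-5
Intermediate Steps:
Function('A')(R, r) = Add(276, Mul(-248, R), Mul(39, r)) (Function('A')(R, r) = Add(Add(Mul(-248, R), Mul(39, r)), 276) = Add(276, Mul(-248, R), Mul(39, r)))
h = 161
Pow(Add(Function('A')(292, 102), h), -1) = Pow(Add(Add(276, Mul(-248, 292), Mul(39, 102)), 161), -1) = Pow(Add(Add(276, -72416, 3978), 161), -1) = Pow(Add(-68162, 161), -1) = Pow(-68001, -1) = Rational(-1, 68001)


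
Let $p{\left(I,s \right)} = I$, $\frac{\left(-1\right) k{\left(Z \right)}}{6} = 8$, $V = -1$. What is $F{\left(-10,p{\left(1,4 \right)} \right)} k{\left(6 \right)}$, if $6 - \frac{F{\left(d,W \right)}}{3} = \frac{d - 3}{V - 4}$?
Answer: $- \frac{2448}{5} \approx -489.6$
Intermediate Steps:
$k{\left(Z \right)} = -48$ ($k{\left(Z \right)} = \left(-6\right) 8 = -48$)
$F{\left(d,W \right)} = \frac{81}{5} + \frac{3 d}{5}$ ($F{\left(d,W \right)} = 18 - 3 \frac{d - 3}{-1 - 4} = 18 - 3 \frac{-3 + d}{-5} = 18 - 3 \left(-3 + d\right) \left(- \frac{1}{5}\right) = 18 - 3 \left(\frac{3}{5} - \frac{d}{5}\right) = 18 + \left(- \frac{9}{5} + \frac{3 d}{5}\right) = \frac{81}{5} + \frac{3 d}{5}$)
$F{\left(-10,p{\left(1,4 \right)} \right)} k{\left(6 \right)} = \left(\frac{81}{5} + \frac{3}{5} \left(-10\right)\right) \left(-48\right) = \left(\frac{81}{5} - 6\right) \left(-48\right) = \frac{51}{5} \left(-48\right) = - \frac{2448}{5}$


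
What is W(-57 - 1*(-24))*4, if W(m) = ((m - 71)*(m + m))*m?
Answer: -906048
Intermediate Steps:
W(m) = 2*m²*(-71 + m) (W(m) = ((-71 + m)*(2*m))*m = (2*m*(-71 + m))*m = 2*m²*(-71 + m))
W(-57 - 1*(-24))*4 = (2*(-57 - 1*(-24))²*(-71 + (-57 - 1*(-24))))*4 = (2*(-57 + 24)²*(-71 + (-57 + 24)))*4 = (2*(-33)²*(-71 - 33))*4 = (2*1089*(-104))*4 = -226512*4 = -906048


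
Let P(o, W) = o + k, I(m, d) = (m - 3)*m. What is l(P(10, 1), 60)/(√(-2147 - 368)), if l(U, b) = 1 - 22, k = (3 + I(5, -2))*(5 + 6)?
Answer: 21*I*√2515/2515 ≈ 0.41875*I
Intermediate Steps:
I(m, d) = m*(-3 + m) (I(m, d) = (-3 + m)*m = m*(-3 + m))
k = 143 (k = (3 + 5*(-3 + 5))*(5 + 6) = (3 + 5*2)*11 = (3 + 10)*11 = 13*11 = 143)
P(o, W) = 143 + o (P(o, W) = o + 143 = 143 + o)
l(U, b) = -21
l(P(10, 1), 60)/(√(-2147 - 368)) = -21/√(-2147 - 368) = -21*(-I*√2515/2515) = -(-21)*I*√2515/2515 = 21*I*√2515/2515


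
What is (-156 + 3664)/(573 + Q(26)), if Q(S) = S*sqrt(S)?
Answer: 2010084/310753 - 91208*sqrt(26)/310753 ≈ 4.9718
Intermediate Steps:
Q(S) = S**(3/2)
(-156 + 3664)/(573 + Q(26)) = (-156 + 3664)/(573 + 26**(3/2)) = 3508/(573 + 26*sqrt(26))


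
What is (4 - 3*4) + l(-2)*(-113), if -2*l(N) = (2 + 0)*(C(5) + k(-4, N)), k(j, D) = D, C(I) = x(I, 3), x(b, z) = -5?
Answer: -799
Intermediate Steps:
C(I) = -5
l(N) = 5 - N (l(N) = -(2 + 0)*(-5 + N)/2 = -(-5 + N) = -(-10 + 2*N)/2 = 5 - N)
(4 - 3*4) + l(-2)*(-113) = (4 - 3*4) + (5 - 1*(-2))*(-113) = (4 - 12) + (5 + 2)*(-113) = -8 + 7*(-113) = -8 - 791 = -799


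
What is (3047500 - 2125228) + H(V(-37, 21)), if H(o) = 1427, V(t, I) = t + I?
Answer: 923699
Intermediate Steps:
V(t, I) = I + t
(3047500 - 2125228) + H(V(-37, 21)) = (3047500 - 2125228) + 1427 = 922272 + 1427 = 923699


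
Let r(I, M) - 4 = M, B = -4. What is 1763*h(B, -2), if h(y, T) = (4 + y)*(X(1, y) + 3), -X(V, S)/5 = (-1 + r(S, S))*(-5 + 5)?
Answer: 0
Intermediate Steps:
r(I, M) = 4 + M
X(V, S) = 0 (X(V, S) = -5*(-1 + (4 + S))*(-5 + 5) = -5*(3 + S)*0 = -5*0 = 0)
h(y, T) = 12 + 3*y (h(y, T) = (4 + y)*(0 + 3) = (4 + y)*3 = 12 + 3*y)
1763*h(B, -2) = 1763*(12 + 3*(-4)) = 1763*(12 - 12) = 1763*0 = 0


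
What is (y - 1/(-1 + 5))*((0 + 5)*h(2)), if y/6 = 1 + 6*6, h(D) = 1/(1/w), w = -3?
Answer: -13305/4 ≈ -3326.3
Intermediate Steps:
h(D) = -3 (h(D) = 1/(1/(-3)) = 1/(-1/3) = -3)
y = 222 (y = 6*(1 + 6*6) = 6*(1 + 36) = 6*37 = 222)
(y - 1/(-1 + 5))*((0 + 5)*h(2)) = (222 - 1/(-1 + 5))*((0 + 5)*(-3)) = (222 - 1/4)*(5*(-3)) = (222 - 1*1/4)*(-15) = (222 - 1/4)*(-15) = (887/4)*(-15) = -13305/4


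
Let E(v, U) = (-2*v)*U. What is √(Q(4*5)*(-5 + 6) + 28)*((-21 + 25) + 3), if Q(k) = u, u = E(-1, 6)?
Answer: 14*√10 ≈ 44.272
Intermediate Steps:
E(v, U) = -2*U*v
u = 12 (u = -2*6*(-1) = 12)
Q(k) = 12
√(Q(4*5)*(-5 + 6) + 28)*((-21 + 25) + 3) = √(12*(-5 + 6) + 28)*((-21 + 25) + 3) = √(12*1 + 28)*(4 + 3) = √(12 + 28)*7 = √40*7 = (2*√10)*7 = 14*√10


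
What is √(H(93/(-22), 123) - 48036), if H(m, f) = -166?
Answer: I*√48202 ≈ 219.55*I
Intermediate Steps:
√(H(93/(-22), 123) - 48036) = √(-166 - 48036) = √(-48202) = I*√48202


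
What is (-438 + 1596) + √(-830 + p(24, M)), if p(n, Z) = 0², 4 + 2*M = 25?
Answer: 1158 + I*√830 ≈ 1158.0 + 28.81*I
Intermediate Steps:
M = 21/2 (M = -2 + (½)*25 = -2 + 25/2 = 21/2 ≈ 10.500)
p(n, Z) = 0
(-438 + 1596) + √(-830 + p(24, M)) = (-438 + 1596) + √(-830 + 0) = 1158 + √(-830) = 1158 + I*√830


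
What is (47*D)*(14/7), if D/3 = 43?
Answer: 12126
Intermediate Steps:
D = 129 (D = 3*43 = 129)
(47*D)*(14/7) = (47*129)*(14/7) = 6063*(14*(1/7)) = 6063*2 = 12126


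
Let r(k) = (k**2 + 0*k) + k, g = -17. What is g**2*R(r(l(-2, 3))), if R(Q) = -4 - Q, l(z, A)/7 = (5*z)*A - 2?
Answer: -14437284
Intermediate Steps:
l(z, A) = -14 + 35*A*z (l(z, A) = 7*((5*z)*A - 2) = 7*(5*A*z - 2) = 7*(-2 + 5*A*z) = -14 + 35*A*z)
r(k) = k + k**2 (r(k) = (k**2 + 0) + k = k**2 + k = k + k**2)
g**2*R(r(l(-2, 3))) = (-17)**2*(-4 - (-14 + 35*3*(-2))*(1 + (-14 + 35*3*(-2)))) = 289*(-4 - (-14 - 210)*(1 + (-14 - 210))) = 289*(-4 - (-224)*(1 - 224)) = 289*(-4 - (-224)*(-223)) = 289*(-4 - 1*49952) = 289*(-4 - 49952) = 289*(-49956) = -14437284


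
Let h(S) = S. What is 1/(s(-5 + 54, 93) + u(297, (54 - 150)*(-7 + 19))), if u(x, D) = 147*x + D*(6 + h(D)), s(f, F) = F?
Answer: 1/1363944 ≈ 7.3317e-7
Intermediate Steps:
u(x, D) = 147*x + D*(6 + D)
1/(s(-5 + 54, 93) + u(297, (54 - 150)*(-7 + 19))) = 1/(93 + (((54 - 150)*(-7 + 19))² + 6*((54 - 150)*(-7 + 19)) + 147*297)) = 1/(93 + ((-96*12)² + 6*(-96*12) + 43659)) = 1/(93 + ((-1152)² + 6*(-1152) + 43659)) = 1/(93 + (1327104 - 6912 + 43659)) = 1/(93 + 1363851) = 1/1363944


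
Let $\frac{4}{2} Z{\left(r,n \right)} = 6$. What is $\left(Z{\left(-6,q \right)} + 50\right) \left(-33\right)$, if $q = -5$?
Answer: $-1749$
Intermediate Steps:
$Z{\left(r,n \right)} = 3$ ($Z{\left(r,n \right)} = \frac{1}{2} \cdot 6 = 3$)
$\left(Z{\left(-6,q \right)} + 50\right) \left(-33\right) = \left(3 + 50\right) \left(-33\right) = 53 \left(-33\right) = -1749$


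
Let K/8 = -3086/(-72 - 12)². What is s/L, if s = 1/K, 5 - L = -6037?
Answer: -147/3107602 ≈ -4.7303e-5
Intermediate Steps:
L = 6042 (L = 5 - 1*(-6037) = 5 + 6037 = 6042)
K = -1543/441 (K = 8*(-3086/(-72 - 12)²) = 8*(-3086/((-84)²)) = 8*(-3086/7056) = 8*(-3086*1/7056) = 8*(-1543/3528) = -1543/441 ≈ -3.4989)
s = -441/1543 (s = 1/(-1543/441) = -441/1543 ≈ -0.28581)
s/L = -441/1543/6042 = -441/1543*1/6042 = -147/3107602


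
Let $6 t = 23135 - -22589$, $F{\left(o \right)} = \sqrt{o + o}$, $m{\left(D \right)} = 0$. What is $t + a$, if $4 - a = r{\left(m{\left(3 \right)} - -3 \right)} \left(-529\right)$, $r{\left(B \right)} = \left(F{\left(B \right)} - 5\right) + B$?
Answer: $\frac{19700}{3} + 529 \sqrt{6} \approx 7862.4$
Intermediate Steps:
$F{\left(o \right)} = \sqrt{2} \sqrt{o}$ ($F{\left(o \right)} = \sqrt{2 o} = \sqrt{2} \sqrt{o}$)
$r{\left(B \right)} = -5 + B + \sqrt{2} \sqrt{B}$ ($r{\left(B \right)} = \left(\sqrt{2} \sqrt{B} - 5\right) + B = \left(-5 + \sqrt{2} \sqrt{B}\right) + B = -5 + B + \sqrt{2} \sqrt{B}$)
$t = \frac{22862}{3}$ ($t = \frac{23135 - -22589}{6} = \frac{23135 + 22589}{6} = \frac{1}{6} \cdot 45724 = \frac{22862}{3} \approx 7620.7$)
$a = -1054 + 529 \sqrt{6}$ ($a = 4 - \left(-5 + \left(0 - -3\right) + \sqrt{2} \sqrt{0 - -3}\right) \left(-529\right) = 4 - \left(-5 + \left(0 + 3\right) + \sqrt{2} \sqrt{0 + 3}\right) \left(-529\right) = 4 - \left(-5 + 3 + \sqrt{2} \sqrt{3}\right) \left(-529\right) = 4 - \left(-5 + 3 + \sqrt{6}\right) \left(-529\right) = 4 - \left(-2 + \sqrt{6}\right) \left(-529\right) = 4 - \left(1058 - 529 \sqrt{6}\right) = -1054 + 529 \sqrt{6} \approx 241.78$)
$t + a = \frac{22862}{3} - \left(1054 - 529 \sqrt{6}\right) = \frac{19700}{3} + 529 \sqrt{6}$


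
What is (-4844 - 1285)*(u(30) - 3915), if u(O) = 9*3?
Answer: 23829552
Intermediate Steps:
u(O) = 27
(-4844 - 1285)*(u(30) - 3915) = (-4844 - 1285)*(27 - 3915) = -6129*(-3888) = 23829552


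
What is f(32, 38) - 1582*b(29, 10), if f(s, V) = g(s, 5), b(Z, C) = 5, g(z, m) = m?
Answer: -7905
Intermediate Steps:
f(s, V) = 5
f(32, 38) - 1582*b(29, 10) = 5 - 1582*5 = 5 - 7910 = -7905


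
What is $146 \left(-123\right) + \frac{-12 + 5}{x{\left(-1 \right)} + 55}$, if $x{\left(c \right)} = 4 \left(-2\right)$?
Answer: $- \frac{844033}{47} \approx -17958.0$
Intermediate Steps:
$x{\left(c \right)} = -8$
$146 \left(-123\right) + \frac{-12 + 5}{x{\left(-1 \right)} + 55} = 146 \left(-123\right) + \frac{-12 + 5}{-8 + 55} = -17958 - \frac{7}{47} = - \frac{844033}{47}$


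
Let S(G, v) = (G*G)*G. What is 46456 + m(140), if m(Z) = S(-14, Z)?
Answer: 43712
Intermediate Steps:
S(G, v) = G³ (S(G, v) = G²*G = G³)
m(Z) = -2744 (m(Z) = (-14)³ = -2744)
46456 + m(140) = 46456 - 2744 = 43712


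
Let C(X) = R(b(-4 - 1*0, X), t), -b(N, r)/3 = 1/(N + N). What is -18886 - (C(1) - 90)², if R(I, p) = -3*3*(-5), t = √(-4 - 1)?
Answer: -20911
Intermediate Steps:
b(N, r) = -3/(2*N) (b(N, r) = -3/(N + N) = -3*1/(2*N) = -3/(2*N))
t = I*√5 (t = √(-5) = I*√5 ≈ 2.2361*I)
R(I, p) = 45 (R(I, p) = -9*(-5) = 45)
C(X) = 45
-18886 - (C(1) - 90)² = -18886 - (45 - 90)² = -18886 - 1*(-45)² = -18886 - 1*2025 = -18886 - 2025 = -20911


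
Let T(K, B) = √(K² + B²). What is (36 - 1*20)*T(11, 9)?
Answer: 16*√202 ≈ 227.40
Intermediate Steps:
T(K, B) = √(B² + K²)
(36 - 1*20)*T(11, 9) = (36 - 1*20)*√(9² + 11²) = (36 - 20)*√(81 + 121) = 16*√202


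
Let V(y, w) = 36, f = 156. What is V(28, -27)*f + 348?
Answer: 5964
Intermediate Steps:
V(28, -27)*f + 348 = 36*156 + 348 = 5616 + 348 = 5964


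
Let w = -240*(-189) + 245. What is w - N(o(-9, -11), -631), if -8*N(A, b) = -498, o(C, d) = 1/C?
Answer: 182171/4 ≈ 45543.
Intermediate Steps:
N(A, b) = 249/4 (N(A, b) = -⅛*(-498) = 249/4)
w = 45605 (w = 45360 + 245 = 45605)
w - N(o(-9, -11), -631) = 45605 - 1*249/4 = 45605 - 249/4 = 182171/4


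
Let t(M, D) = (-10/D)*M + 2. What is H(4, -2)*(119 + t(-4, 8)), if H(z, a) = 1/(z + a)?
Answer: 63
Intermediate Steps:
t(M, D) = 2 - 10*M/D (t(M, D) = -10*M/D + 2 = 2 - 10*M/D)
H(z, a) = 1/(a + z)
H(4, -2)*(119 + t(-4, 8)) = (119 + (2 - 10*(-4)/8))/(-2 + 4) = (119 + (2 - 10*(-4)*⅛))/2 = (119 + (2 + 5))/2 = (119 + 7)/2 = (½)*126 = 63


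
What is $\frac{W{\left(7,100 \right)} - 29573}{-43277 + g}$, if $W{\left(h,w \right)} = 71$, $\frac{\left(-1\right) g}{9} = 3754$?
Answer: $\frac{29502}{77063} \approx 0.38283$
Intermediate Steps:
$g = -33786$ ($g = \left(-9\right) 3754 = -33786$)
$\frac{W{\left(7,100 \right)} - 29573}{-43277 + g} = \frac{71 - 29573}{-43277 - 33786} = - \frac{29502}{-77063} = \left(-29502\right) \left(- \frac{1}{77063}\right) = \frac{29502}{77063}$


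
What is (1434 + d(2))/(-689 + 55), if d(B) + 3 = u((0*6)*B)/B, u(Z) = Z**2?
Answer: -1431/634 ≈ -2.2571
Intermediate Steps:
d(B) = -3 (d(B) = -3 + ((0*6)*B)**2/B = -3 + (0*B)**2/B = -3 + 0**2/B = -3 + 0/B = -3 + 0 = -3)
(1434 + d(2))/(-689 + 55) = (1434 - 3)/(-689 + 55) = 1431/(-634) = 1431*(-1/634) = -1431/634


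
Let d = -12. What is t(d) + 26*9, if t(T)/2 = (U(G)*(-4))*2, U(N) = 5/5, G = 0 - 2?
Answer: 218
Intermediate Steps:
G = -2
U(N) = 1 (U(N) = 5*(⅕) = 1)
t(T) = -16 (t(T) = 2*((1*(-4))*2) = 2*(-4*2) = 2*(-8) = -16)
t(d) + 26*9 = -16 + 26*9 = -16 + 234 = 218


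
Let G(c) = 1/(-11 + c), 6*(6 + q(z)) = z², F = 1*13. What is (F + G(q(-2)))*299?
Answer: 189566/49 ≈ 3868.7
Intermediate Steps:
F = 13
q(z) = -6 + z²/6
(F + G(q(-2)))*299 = (13 + 1/(-11 + (-6 + (⅙)*(-2)²)))*299 = (13 + 1/(-11 + (-6 + (⅙)*4)))*299 = (13 + 1/(-11 + (-6 + ⅔)))*299 = (13 + 1/(-11 - 16/3))*299 = (13 + 1/(-49/3))*299 = (13 - 3/49)*299 = (634/49)*299 = 189566/49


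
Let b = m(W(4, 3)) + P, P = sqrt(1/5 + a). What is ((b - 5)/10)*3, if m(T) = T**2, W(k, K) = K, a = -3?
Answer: 6/5 + 3*I*sqrt(70)/50 ≈ 1.2 + 0.502*I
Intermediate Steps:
P = I*sqrt(70)/5 (P = sqrt(1/5 - 3) = sqrt(-14/5) = I*sqrt(70)/5 ≈ 1.6733*I)
b = 9 + I*sqrt(70)/5 (b = 3**2 + I*sqrt(70)/5 = 9 + I*sqrt(70)/5 ≈ 9.0 + 1.6733*I)
((b - 5)/10)*3 = (((9 + I*sqrt(70)/5) - 5)/10)*3 = ((4 + I*sqrt(70)/5)*(1/10))*3 = (2/5 + I*sqrt(70)/50)*3 = 6/5 + 3*I*sqrt(70)/50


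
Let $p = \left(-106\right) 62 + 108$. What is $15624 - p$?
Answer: $22088$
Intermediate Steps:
$p = -6464$ ($p = -6572 + 108 = -6464$)
$15624 - p = 15624 - -6464 = 15624 + 6464 = 22088$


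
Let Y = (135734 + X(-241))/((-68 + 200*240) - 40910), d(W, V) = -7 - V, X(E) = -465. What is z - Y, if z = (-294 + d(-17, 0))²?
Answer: 636064953/7022 ≈ 90582.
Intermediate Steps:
z = 90601 (z = (-294 + (-7 - 1*0))² = (-294 + (-7 + 0))² = (-294 - 7)² = (-301)² = 90601)
Y = 135269/7022 (Y = (135734 - 465)/((-68 + 200*240) - 40910) = 135269/((-68 + 48000) - 40910) = 135269/(47932 - 40910) = 135269/7022 ≈ 19.264)
z - Y = 90601 - 1*135269/7022 = 90601 - 135269/7022 = 636064953/7022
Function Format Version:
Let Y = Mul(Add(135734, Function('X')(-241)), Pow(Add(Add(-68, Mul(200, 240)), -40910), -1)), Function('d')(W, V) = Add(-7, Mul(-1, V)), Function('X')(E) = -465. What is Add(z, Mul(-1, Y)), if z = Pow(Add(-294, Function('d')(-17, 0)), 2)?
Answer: Rational(636064953, 7022) ≈ 90582.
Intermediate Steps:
z = 90601 (z = Pow(Add(-294, Add(-7, Mul(-1, 0))), 2) = Pow(Add(-294, Add(-7, 0)), 2) = Pow(Add(-294, -7), 2) = Pow(-301, 2) = 90601)
Y = Rational(135269, 7022) (Y = Mul(Add(135734, -465), Pow(Add(Add(-68, Mul(200, 240)), -40910), -1)) = Mul(135269, Pow(Add(Add(-68, 48000), -40910), -1)) = Mul(135269, Pow(Add(47932, -40910), -1)) = Mul(135269, Pow(7022, -1)) = Mul(135269, Rational(1, 7022)) = Rational(135269, 7022) ≈ 19.264)
Add(z, Mul(-1, Y)) = Add(90601, Mul(-1, Rational(135269, 7022))) = Add(90601, Rational(-135269, 7022)) = Rational(636064953, 7022)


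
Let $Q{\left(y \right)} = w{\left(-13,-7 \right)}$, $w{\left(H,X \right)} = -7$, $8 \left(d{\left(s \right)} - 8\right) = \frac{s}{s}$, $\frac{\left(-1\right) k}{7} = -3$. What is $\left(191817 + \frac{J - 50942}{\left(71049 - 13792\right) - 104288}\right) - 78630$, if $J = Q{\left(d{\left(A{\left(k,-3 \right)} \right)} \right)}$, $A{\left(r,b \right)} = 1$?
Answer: $\frac{1774449582}{15677} \approx 1.1319 \cdot 10^{5}$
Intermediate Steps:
$k = 21$ ($k = \left(-7\right) \left(-3\right) = 21$)
$d{\left(s \right)} = \frac{65}{8}$ ($d{\left(s \right)} = 8 + \frac{s \frac{1}{s}}{8} = 8 + \frac{1}{8} \cdot 1 = 8 + \frac{1}{8} = \frac{65}{8}$)
$Q{\left(y \right)} = -7$
$J = -7$
$\left(191817 + \frac{J - 50942}{\left(71049 - 13792\right) - 104288}\right) - 78630 = \left(191817 + \frac{-7 - 50942}{\left(71049 - 13792\right) - 104288}\right) - 78630 = \left(191817 - \frac{50949}{57257 - 104288}\right) - 78630 = \left(191817 - \frac{50949}{-47031}\right) - 78630 = \left(191817 - - \frac{16983}{15677}\right) - 78630 = \left(191817 + \frac{16983}{15677}\right) - 78630 = \frac{3007132092}{15677} - 78630 = \frac{1774449582}{15677}$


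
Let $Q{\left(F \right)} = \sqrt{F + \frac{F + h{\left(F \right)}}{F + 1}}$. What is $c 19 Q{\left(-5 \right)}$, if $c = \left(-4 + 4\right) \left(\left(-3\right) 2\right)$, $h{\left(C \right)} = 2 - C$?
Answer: $0$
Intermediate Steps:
$c = 0$ ($c = 0 \left(-6\right) = 0$)
$Q{\left(F \right)} = \sqrt{F + \frac{2}{1 + F}}$ ($Q{\left(F \right)} = \sqrt{F + \frac{F - \left(-2 + F\right)}{F + 1}} = \sqrt{F + \frac{2}{1 + F}}$)
$c 19 Q{\left(-5 \right)} = 0 \cdot 19 \sqrt{\frac{2 - 5 \left(1 - 5\right)}{1 - 5}} = 0 \sqrt{\frac{2 - -20}{-4}} = 0 \sqrt{- \frac{2 + 20}{4}} = 0 \sqrt{\left(- \frac{1}{4}\right) 22} = 0 \sqrt{- \frac{11}{2}} = 0 \frac{i \sqrt{22}}{2} = 0$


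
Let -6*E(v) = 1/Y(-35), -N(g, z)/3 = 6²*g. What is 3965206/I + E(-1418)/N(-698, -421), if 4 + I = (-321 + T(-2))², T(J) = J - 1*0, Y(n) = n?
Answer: 39110123873/1028991600 ≈ 38.008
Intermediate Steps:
T(J) = J (T(J) = J + 0 = J)
I = 104325 (I = -4 + (-321 - 2)² = -4 + (-323)² = -4 + 104329 = 104325)
N(g, z) = -108*g (N(g, z) = -3*6²*g = -108*g)
E(v) = 1/210 (E(v) = -⅙/(-35) = -⅙*(-1/35) = 1/210)
3965206/I + E(-1418)/N(-698, -421) = 3965206/104325 + 1/(210*((-108*(-698)))) = 3965206*(1/104325) + (1/210)/75384 = 37058/975 + (1/210)*(1/75384) = 37058/975 + 1/15830640 = 39110123873/1028991600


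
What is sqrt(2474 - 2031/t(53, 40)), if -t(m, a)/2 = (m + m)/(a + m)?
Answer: sqrt(37808663)/106 ≈ 58.008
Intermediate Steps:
t(m, a) = -4*m/(a + m) (t(m, a) = -2*(m + m)/(a + m) = -2*2*m/(a + m) = -4*m/(a + m))
sqrt(2474 - 2031/t(53, 40)) = sqrt(2474 - 2031/((-4*53/(40 + 53)))) = sqrt(2474 - 2031/((-4*53/93))) = sqrt(2474 - 2031/((-4*53*1/93))) = sqrt(2474 - 2031/(-212/93)) = sqrt(2474 - 2031*(-93/212)) = sqrt(2474 + 188883/212) = sqrt(713371/212) = sqrt(37808663)/106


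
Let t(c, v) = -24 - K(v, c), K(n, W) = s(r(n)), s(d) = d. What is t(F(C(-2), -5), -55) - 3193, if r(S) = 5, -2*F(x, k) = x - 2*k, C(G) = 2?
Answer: -3222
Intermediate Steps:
F(x, k) = k - x/2 (F(x, k) = -(x - 2*k)/2 = k - x/2)
K(n, W) = 5
t(c, v) = -29 (t(c, v) = -24 - 1*5 = -24 - 5 = -29)
t(F(C(-2), -5), -55) - 3193 = -29 - 3193 = -3222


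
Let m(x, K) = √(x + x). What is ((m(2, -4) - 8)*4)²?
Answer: 576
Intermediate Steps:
m(x, K) = √2*√x (m(x, K) = √(2*x) = √2*√x)
((m(2, -4) - 8)*4)² = ((√2*√2 - 8)*4)² = ((2 - 8)*4)² = (-6*4)² = (-24)² = 576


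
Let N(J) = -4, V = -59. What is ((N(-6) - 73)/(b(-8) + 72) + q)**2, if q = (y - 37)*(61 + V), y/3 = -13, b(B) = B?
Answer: 96138025/4096 ≈ 23471.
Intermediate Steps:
y = -39 (y = 3*(-13) = -39)
q = -152 (q = (-39 - 37)*(61 - 59) = -76*2 = -152)
((N(-6) - 73)/(b(-8) + 72) + q)**2 = ((-4 - 73)/(-8 + 72) - 152)**2 = (-77/64 - 152)**2 = (-9805/64)**2 = 96138025/4096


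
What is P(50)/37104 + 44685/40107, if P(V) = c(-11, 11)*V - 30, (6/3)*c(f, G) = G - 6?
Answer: 553934135/496043376 ≈ 1.1167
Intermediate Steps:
c(f, G) = -3 + G/2 (c(f, G) = (G - 6)/2 = (-6 + G)/2 = -3 + G/2)
P(V) = -30 + 5*V/2 (P(V) = (-3 + (½)*11)*V - 30 = (-3 + 11/2)*V - 30 = 5*V/2 - 30 = -30 + 5*V/2)
P(50)/37104 + 44685/40107 = (-30 + (5/2)*50)/37104 + 44685/40107 = (-30 + 125)*(1/37104) + 44685*(1/40107) = 95*(1/37104) + 14895/13369 = 95/37104 + 14895/13369 = 553934135/496043376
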